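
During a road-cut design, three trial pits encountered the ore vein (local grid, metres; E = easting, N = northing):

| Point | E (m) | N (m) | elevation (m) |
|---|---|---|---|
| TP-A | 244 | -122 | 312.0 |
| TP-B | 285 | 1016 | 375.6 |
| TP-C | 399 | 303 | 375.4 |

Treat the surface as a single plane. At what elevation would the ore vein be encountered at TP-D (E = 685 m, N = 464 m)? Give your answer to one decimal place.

463.9 m

Let the plane be z = a·E + b·N + c.
TP-B−TP-A: 41a + 1138b = 63.6;  TP-C−TP-A: 155a + 425b = 63.4.
Solving gives a = 0.283831, b = 0.045662.
Then c = 312 − a·244 − b·-122 = 248.32.
At (685, 464): z = 194.4 + 21.2 + 248.32 = 463.9 m.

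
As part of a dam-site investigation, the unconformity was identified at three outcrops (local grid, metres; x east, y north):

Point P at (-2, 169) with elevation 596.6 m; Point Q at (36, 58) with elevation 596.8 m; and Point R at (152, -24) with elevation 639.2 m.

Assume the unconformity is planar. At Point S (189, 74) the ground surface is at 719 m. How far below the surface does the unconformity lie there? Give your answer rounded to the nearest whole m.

46 m

Let the plane be z = a·x + b·y + c.
Point Q−Point P: 38a − 111b = 0.2;  Point R−Point P: 154a − 193b = 42.6.
Solving gives a = 0.48053, b = 0.16270.
Then c = 596.6 − a·-2 − b·169 = 570.06.
At (189, 74): z_contact = 90.8 + 12.0 + 570.06 = 672.9 m.
Depth below ground = 719 − 672.9 = 46 m.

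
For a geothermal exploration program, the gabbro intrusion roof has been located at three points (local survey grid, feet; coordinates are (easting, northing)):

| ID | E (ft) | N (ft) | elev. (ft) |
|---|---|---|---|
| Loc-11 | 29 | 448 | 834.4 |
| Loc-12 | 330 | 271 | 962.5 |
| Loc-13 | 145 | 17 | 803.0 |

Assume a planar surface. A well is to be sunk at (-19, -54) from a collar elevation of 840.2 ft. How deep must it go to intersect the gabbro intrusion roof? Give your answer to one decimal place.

Two edge vectors: Loc-11→Loc-12 = (301, -177, 128.1), Loc-11→Loc-13 = (116, -431, -31.4).
Normal n = (Loc-11→Loc-12) × (Loc-11→Loc-13) = (60768.9, 24311, -109199).
So ∂z/∂E = −n_x/n_z = 0.55650 and ∂z/∂N = −n_y/n_z = 0.22263.
Intercept c from Loc-11: 834.4 − 16.14 − 99.74 = 718.52.
At (-19, -54): z_contact = −10.57 − 12.02 + 718.52 = 695.93 ft.
Depth below ground = 840.2 − 695.93 = 144.3 ft.

144.3 ft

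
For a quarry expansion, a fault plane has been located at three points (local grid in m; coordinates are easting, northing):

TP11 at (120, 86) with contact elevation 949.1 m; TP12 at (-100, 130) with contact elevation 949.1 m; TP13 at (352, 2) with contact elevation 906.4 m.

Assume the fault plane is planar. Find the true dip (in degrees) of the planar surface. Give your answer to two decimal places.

Let the plane be z = a·easting + b·northing + c.
TP12−TP11: −220a + 44b = 0;  TP13−TP11: 232a − 84b = −42.7.
Solving gives a = 0.22713, b = 1.13564.
Gradient magnitude |∇z| = √(a² + b²) = √(0.05159 + 1.28967) = 1.15813.
True dip = arctan(1.15813) = 49.19°, dipping toward SSW (azimuth ≈ 191°).

49.19°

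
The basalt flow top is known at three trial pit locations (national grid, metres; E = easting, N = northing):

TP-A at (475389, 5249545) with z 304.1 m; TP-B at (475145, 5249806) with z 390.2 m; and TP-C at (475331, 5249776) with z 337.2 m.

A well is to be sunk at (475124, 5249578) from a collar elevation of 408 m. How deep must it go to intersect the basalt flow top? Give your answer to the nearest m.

29 m

Let the plane be z = a·E + b·N + c.
TP-B−TP-A: −244a + 261b = 86.1;  TP-C−TP-A: −58a + 231b = 33.1.
Solving gives a = −0.27288604, b = 0.07477320.
Then c = 304.1 − a·475389 − b·5249545 = −262494.16.
At (475124, 5249578): z_contact = −129654.7 + 392527.8 − 262494.16 = 378.9 m.
Depth below ground = 408 − 378.9 = 29 m.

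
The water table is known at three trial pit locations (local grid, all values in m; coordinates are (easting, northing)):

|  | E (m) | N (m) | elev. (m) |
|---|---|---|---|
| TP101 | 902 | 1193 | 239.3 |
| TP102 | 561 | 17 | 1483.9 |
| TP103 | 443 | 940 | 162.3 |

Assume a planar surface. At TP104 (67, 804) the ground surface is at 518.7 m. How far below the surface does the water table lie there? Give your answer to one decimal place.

513.4 m

Let the plane be z = a·E + b·N + c.
TP102−TP101: −341a − 1176b = 1244.6;  TP103−TP101: −459a − 253b = −77.
Solving gives a = 0.893993, b = −1.317561.
Then c = 239.3 − a·902 − b·1193 = 1004.77.
At (67, 804): z_contact = 59.90 − 1059.32 + 1004.77 = 5.35 m.
Depth below ground = 518.7 − 5.35 = 513.4 m.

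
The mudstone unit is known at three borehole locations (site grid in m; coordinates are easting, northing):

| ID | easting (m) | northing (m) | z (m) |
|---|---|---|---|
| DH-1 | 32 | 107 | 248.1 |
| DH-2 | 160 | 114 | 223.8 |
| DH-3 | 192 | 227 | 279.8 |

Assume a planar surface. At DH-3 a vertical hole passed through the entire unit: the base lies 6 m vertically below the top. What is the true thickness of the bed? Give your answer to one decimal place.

Two edge vectors: DH-1→DH-2 = (128, 7, -24.3), DH-1→DH-3 = (160, 120, 31.7).
Normal n = (DH-1→DH-2) × (DH-1→DH-3) = (3137.9, -7945.6, 14240).
So ∂z/∂easting = −n_x/n_z = −0.22036 and ∂z/∂northing = −n_y/n_z = 0.55798.
|∇z| = √(a²+b²) = 0.59991, so dip δ = arctan(0.59991) = 30.96°.
True thickness = vertical thickness × cos δ = 6 × cos 30.96° = 5.1 m.

5.1 m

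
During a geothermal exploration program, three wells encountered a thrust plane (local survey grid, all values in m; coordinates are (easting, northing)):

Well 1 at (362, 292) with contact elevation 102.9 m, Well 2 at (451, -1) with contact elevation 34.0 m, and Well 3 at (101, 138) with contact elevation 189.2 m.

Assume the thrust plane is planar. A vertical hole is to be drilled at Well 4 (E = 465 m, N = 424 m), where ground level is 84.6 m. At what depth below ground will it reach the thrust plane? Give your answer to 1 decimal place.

Let the plane be z = a·E + b·N + c.
Well 2−Well 1: 89a − 293b = −68.9;  Well 3−Well 1: −261a − 154b = 86.3.
Solving gives a = −0.39806, b = 0.11424.
Then c = 102.9 − a·362 − b·292 = 213.64.
At (465, 424): z_contact = −185.10 + 48.44 + 213.64 = 76.98 m.
Depth below ground = 84.6 − 76.98 = 7.6 m.

7.6 m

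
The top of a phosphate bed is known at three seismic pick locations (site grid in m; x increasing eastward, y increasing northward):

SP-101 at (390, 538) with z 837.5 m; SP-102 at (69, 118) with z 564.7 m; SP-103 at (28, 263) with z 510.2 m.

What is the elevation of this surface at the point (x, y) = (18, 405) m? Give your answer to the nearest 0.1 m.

486.4 m

Let the plane be z = a·x + b·y + c.
SP-102−SP-101: −321a − 420b = −272.8;  SP-103−SP-101: −362a − 275b = −327.3.
Solving gives a = 0.97931, b = −0.09895.
Then c = 837.5 − a·390 − b·538 = 508.80.
At (18, 405): z = 17.6 − 40.1 + 508.80 = 486.4 m.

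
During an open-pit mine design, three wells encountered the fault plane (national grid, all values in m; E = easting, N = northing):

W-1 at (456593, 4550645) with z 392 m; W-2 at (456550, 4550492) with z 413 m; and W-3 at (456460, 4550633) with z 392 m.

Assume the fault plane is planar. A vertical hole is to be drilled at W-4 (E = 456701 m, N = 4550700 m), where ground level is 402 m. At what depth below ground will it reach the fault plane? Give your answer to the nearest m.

16 m

Let the plane be z = a·E + b·N + c.
W-2−W-1: −43a − 153b = 21;  W-3−W-1: −133a − 12b = 0.
Solving gives a = 0.01270610, b = −0.14082590.
Then c = 392 − a·456593 − b·4550645 = 635439.15.
At (456701, 4550700): z_contact = 5802.9 − 640856.4 + 635439.15 = 385.6 m.
Depth below ground = 402 − 385.6 = 16 m.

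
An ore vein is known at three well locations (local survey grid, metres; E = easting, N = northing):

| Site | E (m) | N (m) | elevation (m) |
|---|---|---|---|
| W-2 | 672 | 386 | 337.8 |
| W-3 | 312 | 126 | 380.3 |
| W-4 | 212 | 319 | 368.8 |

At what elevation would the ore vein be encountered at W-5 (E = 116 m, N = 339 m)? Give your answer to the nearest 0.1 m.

372.3 m

Let the plane be z = a·E + b·N + c.
W-3−W-2: −360a − 260b = 42.5;  W-4−W-2: −460a − 67b = 31.
Solving gives a = −0.05459, b = −0.08787.
Then c = 337.8 − a·672 − b·386 = 408.40.
At (116, 339): z = −6.3 − 29.8 + 408.40 = 372.3 m.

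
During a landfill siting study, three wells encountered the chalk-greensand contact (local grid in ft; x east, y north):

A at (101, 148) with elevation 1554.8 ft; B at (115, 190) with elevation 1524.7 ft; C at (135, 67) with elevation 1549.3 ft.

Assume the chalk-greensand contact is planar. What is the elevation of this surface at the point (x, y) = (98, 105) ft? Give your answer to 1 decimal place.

Two edge vectors: A→B = (14, 42, -30.1), A→C = (34, -81, -5.5).
Normal n = (A→B) × (A→C) = (-2669.1, -946.4, -2562).
So ∂z/∂x = −n_x/n_z = −1.04180 and ∂z/∂y = −n_y/n_z = −0.36940.
Intercept c from A: 1554.8 + 105.22 + 54.67 = 1714.69.
At (98, 105): z = −102.1 − 38.8 + 1714.69 = 1573.8 ft.

1573.8 ft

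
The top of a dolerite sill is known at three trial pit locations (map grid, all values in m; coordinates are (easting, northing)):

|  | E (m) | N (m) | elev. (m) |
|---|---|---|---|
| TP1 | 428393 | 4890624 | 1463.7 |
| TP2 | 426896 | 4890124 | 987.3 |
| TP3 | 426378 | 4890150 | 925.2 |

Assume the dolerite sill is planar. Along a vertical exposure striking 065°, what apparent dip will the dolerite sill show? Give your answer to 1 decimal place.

Two edge vectors: TP1→TP2 = (-1497, -500, -476.4), TP1→TP3 = (-2015, -474, -538.5).
Normal n = (TP1→TP2) × (TP1→TP3) = (43436.4, 153811.5, -297922).
So ∂z/∂E = −n_x/n_z = 0.14580 and ∂z/∂N = −n_y/n_z = 0.51628.
Unit vector along 065° is (sin 65°, cos 65°) = (0.9063, 0.4226).
Slope in that direction = a·(0.9063) + b·(0.4226) = 0.35033.
Apparent dip = arctan|0.35033| = 19.3° (true dip is 28.2°, so apparent ≤ true as expected).

19.3°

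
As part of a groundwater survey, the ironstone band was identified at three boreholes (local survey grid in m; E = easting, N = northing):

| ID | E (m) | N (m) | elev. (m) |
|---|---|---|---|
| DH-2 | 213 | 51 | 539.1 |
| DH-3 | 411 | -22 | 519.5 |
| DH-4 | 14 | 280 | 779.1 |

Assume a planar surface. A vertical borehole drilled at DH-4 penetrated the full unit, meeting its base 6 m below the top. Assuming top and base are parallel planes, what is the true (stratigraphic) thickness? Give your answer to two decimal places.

3.36 m

Let the plane be z = a·E + b·N + c.
DH-3−DH-2: 198a − 73b = −19.6;  DH-4−DH-2: −199a + 229b = 240.
Solving gives a = 0.42290, b = 1.41553.
|∇z| = √(a²+b²) = 1.47735, so dip δ = arctan(1.47735) = 55.91°.
True thickness = vertical thickness × cos δ = 6 × cos 55.91° = 3.36 m.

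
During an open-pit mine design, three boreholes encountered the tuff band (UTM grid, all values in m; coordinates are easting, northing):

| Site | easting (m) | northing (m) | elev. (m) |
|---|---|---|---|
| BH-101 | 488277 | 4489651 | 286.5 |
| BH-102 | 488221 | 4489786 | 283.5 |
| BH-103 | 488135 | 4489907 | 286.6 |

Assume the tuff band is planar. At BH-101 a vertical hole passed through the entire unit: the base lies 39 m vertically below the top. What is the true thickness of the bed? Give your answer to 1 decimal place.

Let the plane be z = a·easting + b·northing + c.
BH-102−BH-101: −56a + 135b = −3;  BH-103−BH-101: −142a + 256b = 0.1.
Solving gives a = −0.16167, b = −0.08928.
|∇z| = √(a²+b²) = 0.18468, so dip δ = arctan(0.18468) = 10.46°.
True thickness = vertical thickness × cos δ = 39 × cos 10.46° = 38.4 m.

38.4 m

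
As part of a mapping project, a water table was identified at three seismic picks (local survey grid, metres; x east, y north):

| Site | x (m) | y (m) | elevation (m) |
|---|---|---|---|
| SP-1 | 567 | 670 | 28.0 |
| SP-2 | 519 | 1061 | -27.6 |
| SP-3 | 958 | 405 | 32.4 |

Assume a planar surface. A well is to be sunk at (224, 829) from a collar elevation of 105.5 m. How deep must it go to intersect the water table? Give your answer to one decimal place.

70.1 m

Let the plane be z = a·x + b·y + c.
SP-2−SP-1: −48a + 391b = −55.6;  SP-3−SP-1: 391a − 265b = 4.4.
Solving gives a = −0.092848, b = −0.153598.
Then c = 28 − a·567 − b·670 = 183.55.
At (224, 829): z_contact = −20.80 − 127.33 + 183.55 = 35.42 m.
Depth below ground = 105.5 − 35.42 = 70.1 m.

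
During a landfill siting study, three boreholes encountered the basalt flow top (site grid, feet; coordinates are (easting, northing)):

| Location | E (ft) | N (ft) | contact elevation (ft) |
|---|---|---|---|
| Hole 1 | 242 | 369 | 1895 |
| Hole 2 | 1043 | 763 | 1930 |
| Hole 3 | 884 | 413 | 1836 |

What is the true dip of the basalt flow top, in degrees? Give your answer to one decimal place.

Let the plane be z = a·E + b·N + c.
Hole 2−Hole 1: 801a + 394b = 35;  Hole 3−Hole 1: 642a + 44b = −59.
Solving gives a = −0.11385, b = 0.32029.
Gradient magnitude |∇z| = √(a² + b²) = √(0.01296 + 0.10259) = 0.33993.
True dip = arctan(0.33993) = 18.8°, dipping toward SSE (azimuth ≈ 160°).

18.8°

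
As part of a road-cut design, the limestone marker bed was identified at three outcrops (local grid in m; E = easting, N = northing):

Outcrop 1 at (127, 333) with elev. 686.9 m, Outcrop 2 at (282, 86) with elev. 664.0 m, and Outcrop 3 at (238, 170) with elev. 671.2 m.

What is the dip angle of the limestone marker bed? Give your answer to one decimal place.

4.8°

Let the plane be z = a·E + b·N + c.
Outcrop 2−Outcrop 1: 155a − 247b = −22.9;  Outcrop 3−Outcrop 1: 111a − 163b = −15.7.
Solving gives a = −0.06747, b = 0.05037.
Gradient magnitude |∇z| = √(a² + b²) = √(0.00455 + 0.00254) = 0.08420.
True dip = arctan(0.08420) = 4.8°, dipping toward SE (azimuth ≈ 127°).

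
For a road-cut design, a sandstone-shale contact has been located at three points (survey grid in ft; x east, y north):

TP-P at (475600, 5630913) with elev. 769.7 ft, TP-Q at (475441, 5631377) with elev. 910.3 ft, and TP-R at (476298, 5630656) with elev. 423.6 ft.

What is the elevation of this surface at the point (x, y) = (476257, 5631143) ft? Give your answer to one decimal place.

515.8 ft

Let the plane be z = a·x + b·y + c.
TP-Q−TP-P: −159a + 464b = 140.6;  TP-R−TP-P: 698a − 257b = −346.1.
Solving gives a = −0.439760573, b = 0.152323424.
Then c = 769.7 − a·475600 − b·5630913 = −647800.12.
At (476257, 5631143): z = −209439.1 + 857755.0 − 647800.12 = 515.8 ft.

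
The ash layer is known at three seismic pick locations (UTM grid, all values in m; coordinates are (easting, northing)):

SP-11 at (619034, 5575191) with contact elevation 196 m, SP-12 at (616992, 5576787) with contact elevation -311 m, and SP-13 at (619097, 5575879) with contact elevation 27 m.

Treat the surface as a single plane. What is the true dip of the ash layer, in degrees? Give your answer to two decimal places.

14.35°

Let the plane be z = a·E + b·N + c.
SP-12−SP-11: −2042a + 1596b = −507;  SP-13−SP-11: 63a + 688b = −169.
Solving gives a = 0.05254, b = −0.25045.
Gradient magnitude |∇z| = √(a² + b²) = √(0.00276 + 0.06273) = 0.25590.
True dip = arctan(0.25590) = 14.35°, dipping toward NNW (azimuth ≈ 348°).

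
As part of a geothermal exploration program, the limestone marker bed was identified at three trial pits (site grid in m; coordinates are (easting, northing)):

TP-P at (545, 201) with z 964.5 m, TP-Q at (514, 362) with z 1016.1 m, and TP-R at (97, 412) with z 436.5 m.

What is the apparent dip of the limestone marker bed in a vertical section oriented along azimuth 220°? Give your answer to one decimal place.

Let the plane be z = a·E + b·N + c.
TP-Q−TP-P: −31a + 161b = 51.6;  TP-R−TP-P: −448a + 211b = −528.
Solving gives a = 1.46211, b = 0.60202.
Unit vector along 220° is (sin 220°, cos 220°) = (-0.6428, -0.7660).
Slope in that direction = a·(-0.6428) + b·(-0.7660) = −1.40100.
Apparent dip = arctan|1.40100| = 54.5° (true dip is 57.7°, so apparent ≤ true as expected).

54.5°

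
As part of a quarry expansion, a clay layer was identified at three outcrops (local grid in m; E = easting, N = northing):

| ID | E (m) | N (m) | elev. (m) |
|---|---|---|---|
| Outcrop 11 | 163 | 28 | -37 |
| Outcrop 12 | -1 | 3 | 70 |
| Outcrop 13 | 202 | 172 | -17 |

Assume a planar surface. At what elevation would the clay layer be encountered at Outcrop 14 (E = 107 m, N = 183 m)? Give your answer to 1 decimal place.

53.4 m

Let the plane be z = a·E + b·N + c.
Outcrop 12−Outcrop 11: −164a − 25b = 107;  Outcrop 13−Outcrop 11: 39a + 144b = 20.
Solving gives a = −0.70262, b = 0.32918.
Then c = -37 − a·163 − b·28 = 68.31.
At (107, 183): z = −75.2 + 60.2 + 68.31 = 53.4 m.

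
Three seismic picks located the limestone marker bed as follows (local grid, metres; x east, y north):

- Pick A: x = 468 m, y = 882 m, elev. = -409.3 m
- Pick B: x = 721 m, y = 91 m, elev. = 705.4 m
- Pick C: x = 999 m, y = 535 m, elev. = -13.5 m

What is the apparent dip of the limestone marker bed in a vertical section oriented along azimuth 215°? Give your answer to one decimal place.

Two edge vectors: Pick A→Pick B = (253, -791, 1114.7), Pick A→Pick C = (531, -347, 395.8).
Normal n = (Pick A→Pick B) × (Pick A→Pick C) = (73723.1, 491768.3, 332230).
So ∂z/∂x = −n_x/n_z = −0.22190 and ∂z/∂y = −n_y/n_z = −1.48020.
Unit vector along 215° is (sin 215°, cos 215°) = (-0.5736, -0.8192).
Slope in that direction = a·(-0.5736) + b·(-0.8192) = 1.33979.
Apparent dip = arctan|1.33979| = 53.3° (true dip is 56.3°, so apparent ≤ true as expected).

53.3°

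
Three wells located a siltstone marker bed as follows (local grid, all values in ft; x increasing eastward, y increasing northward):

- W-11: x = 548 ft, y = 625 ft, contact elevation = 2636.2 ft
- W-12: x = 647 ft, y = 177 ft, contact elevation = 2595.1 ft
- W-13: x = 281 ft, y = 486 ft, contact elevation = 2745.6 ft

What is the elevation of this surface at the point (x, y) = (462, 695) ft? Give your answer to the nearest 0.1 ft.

Let the plane be z = a·x + b·y + c.
W-12−W-11: 99a − 448b = −41.1;  W-13−W-11: −267a − 139b = 109.4.
Solving gives a = −0.41030, b = 0.00107.
Then c = 2636.2 − a·548 − b·625 = 2860.37.
At (462, 695): z = −189.6 + 0.7 + 2860.37 = 2671.6 ft.

2671.6 ft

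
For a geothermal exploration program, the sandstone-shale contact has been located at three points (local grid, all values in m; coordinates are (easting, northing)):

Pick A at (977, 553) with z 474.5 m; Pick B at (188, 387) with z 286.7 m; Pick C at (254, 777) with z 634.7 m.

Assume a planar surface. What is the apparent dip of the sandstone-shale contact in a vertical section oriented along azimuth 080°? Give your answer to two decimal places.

11.57°

Two edge vectors: Pick A→Pick B = (-789, -166, -187.8), Pick A→Pick C = (-723, 224, 160.2).
Normal n = (Pick A→Pick B) × (Pick A→Pick C) = (15474, 262177.2, -296754).
So ∂z/∂E = −n_x/n_z = 0.05214 and ∂z/∂N = −n_y/n_z = 0.88348.
Unit vector along 080° is (sin 80°, cos 80°) = (0.9848, 0.1736).
Slope in that direction = a·(0.9848) + b·(0.1736) = 0.20477.
Apparent dip = arctan|0.20477| = 11.57° (true dip is 41.5°, so apparent ≤ true as expected).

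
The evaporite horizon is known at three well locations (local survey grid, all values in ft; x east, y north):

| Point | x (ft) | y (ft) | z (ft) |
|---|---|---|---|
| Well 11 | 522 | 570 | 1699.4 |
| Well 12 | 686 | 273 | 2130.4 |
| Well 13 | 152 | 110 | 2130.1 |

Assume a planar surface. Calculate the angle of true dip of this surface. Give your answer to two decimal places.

Let the plane be z = a·x + b·y + c.
Well 12−Well 11: 164a − 297b = 431;  Well 13−Well 11: −370a − 460b = 430.7.
Solving gives a = 0.37955, b = −1.24159.
Gradient magnitude |∇z| = √(a² + b²) = √(0.14406 + 1.54156) = 1.29831.
True dip = arctan(1.29831) = 52.40°, dipping toward NNW (azimuth ≈ 343°).

52.40°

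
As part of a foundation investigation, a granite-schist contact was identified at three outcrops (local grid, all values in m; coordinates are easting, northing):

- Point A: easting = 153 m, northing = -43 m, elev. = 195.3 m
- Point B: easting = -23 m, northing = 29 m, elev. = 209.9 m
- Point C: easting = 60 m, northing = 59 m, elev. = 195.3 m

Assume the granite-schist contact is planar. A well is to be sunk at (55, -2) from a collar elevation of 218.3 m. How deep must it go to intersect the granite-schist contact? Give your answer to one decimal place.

Two edge vectors: Point A→Point B = (-176, 72, 14.6), Point A→Point C = (-93, 102, 0).
Normal n = (Point A→Point B) × (Point A→Point C) = (-1489.2, -1357.8, -11256).
So ∂z/∂easting = −n_x/n_z = −0.13230 and ∂z/∂northing = −n_y/n_z = −0.12063.
Intercept c from Point A: 195.3 + 20.24 − 5.19 = 210.36.
At (55, -2): z_contact = −7.28 + 0.24 + 210.36 = 203.32 m.
Depth below ground = 218.3 − 203.32 = 15.0 m.

15.0 m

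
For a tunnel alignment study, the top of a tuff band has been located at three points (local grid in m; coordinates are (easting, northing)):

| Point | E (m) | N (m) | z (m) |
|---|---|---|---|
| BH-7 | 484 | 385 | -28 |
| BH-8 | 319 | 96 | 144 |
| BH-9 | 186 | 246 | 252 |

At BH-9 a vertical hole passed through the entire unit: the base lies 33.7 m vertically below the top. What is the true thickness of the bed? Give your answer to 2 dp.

24.98 m

Two edge vectors: BH-7→BH-8 = (-165, -289, 172), BH-7→BH-9 = (-298, -139, 280).
Normal n = (BH-7→BH-8) × (BH-7→BH-9) = (-57012, -5056, -63187).
So ∂z/∂E = −n_x/n_z = −0.90227 and ∂z/∂N = −n_y/n_z = −0.08002.
|∇z| = √(a²+b²) = 0.90582, so dip δ = arctan(0.90582) = 42.17°.
True thickness = vertical thickness × cos δ = 33.7 × cos 42.17° = 24.98 m.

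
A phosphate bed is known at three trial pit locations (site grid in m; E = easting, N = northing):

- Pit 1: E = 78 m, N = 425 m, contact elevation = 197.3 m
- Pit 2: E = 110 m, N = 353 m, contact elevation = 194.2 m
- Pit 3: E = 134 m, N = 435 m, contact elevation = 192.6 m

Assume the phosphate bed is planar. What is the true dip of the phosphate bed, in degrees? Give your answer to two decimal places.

4.86°

Two edge vectors: Pit 1→Pit 2 = (32, -72, -3.1), Pit 1→Pit 3 = (56, 10, -4.7).
Normal n = (Pit 1→Pit 2) × (Pit 1→Pit 3) = (369.4, -23.2, 4352).
So ∂z/∂E = −n_x/n_z = −0.08488 and ∂z/∂N = −n_y/n_z = 0.00533.
Gradient magnitude |∇z| = √(a² + b²) = √(0.00720 + 0.00003) = 0.08505.
True dip = arctan(0.08505) = 4.86°, dipping toward E (azimuth ≈ 094°).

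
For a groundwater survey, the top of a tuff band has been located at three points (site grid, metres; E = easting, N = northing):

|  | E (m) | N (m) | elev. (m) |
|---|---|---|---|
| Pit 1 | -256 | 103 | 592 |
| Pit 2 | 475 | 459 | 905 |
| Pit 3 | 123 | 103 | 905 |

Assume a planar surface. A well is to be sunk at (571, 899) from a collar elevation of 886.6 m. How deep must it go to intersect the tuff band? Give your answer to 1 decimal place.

261.6 m

Let the plane be z = a·E + b·N + c.
Pit 2−Pit 1: 731a + 356b = 313;  Pit 3−Pit 1: 379a + 0b = 313.
Solving gives a = 0.82586, b = −0.81658.
Then c = 592 − a·-256 − b·103 = 887.53.
At (571, 899): z_contact = 471.56 − 734.10 + 887.53 = 624.99 m.
Depth below ground = 886.6 − 624.99 = 261.6 m.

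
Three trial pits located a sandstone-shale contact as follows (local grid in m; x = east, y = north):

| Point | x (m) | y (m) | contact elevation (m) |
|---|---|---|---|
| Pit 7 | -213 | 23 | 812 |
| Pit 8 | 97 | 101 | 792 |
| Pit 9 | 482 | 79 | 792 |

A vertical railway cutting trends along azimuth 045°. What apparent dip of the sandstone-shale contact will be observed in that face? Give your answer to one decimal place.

8.9°

Two edge vectors: Pit 7→Pit 8 = (310, 78, -20), Pit 7→Pit 9 = (695, 56, -20).
Normal n = (Pit 7→Pit 8) × (Pit 7→Pit 9) = (-440, -7700, -36850).
So ∂z/∂x = −n_x/n_z = −0.01194 and ∂z/∂y = −n_y/n_z = −0.20896.
Unit vector along 045° is (sin 45°, cos 45°) = (0.7071, 0.7071).
Slope in that direction = a·(0.7071) + b·(0.7071) = −0.15620.
Apparent dip = arctan|0.15620| = 8.9° (true dip is 11.8°, so apparent ≤ true as expected).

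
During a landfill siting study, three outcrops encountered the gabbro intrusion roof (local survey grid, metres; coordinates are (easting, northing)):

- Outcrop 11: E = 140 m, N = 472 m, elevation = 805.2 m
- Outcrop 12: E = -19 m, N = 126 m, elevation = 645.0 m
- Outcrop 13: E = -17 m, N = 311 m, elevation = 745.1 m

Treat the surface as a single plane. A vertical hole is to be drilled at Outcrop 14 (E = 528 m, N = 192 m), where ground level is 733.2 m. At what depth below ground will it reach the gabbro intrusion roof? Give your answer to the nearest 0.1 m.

147.5 m

Two edge vectors: Outcrop 11→Outcrop 12 = (-159, -346, -160.2), Outcrop 11→Outcrop 13 = (-157, -161, -60.1).
Normal n = (Outcrop 11→Outcrop 12) × (Outcrop 11→Outcrop 13) = (-4997.6, 15595.5, -28723).
So ∂z/∂E = −n_x/n_z = −0.17399 and ∂z/∂N = −n_y/n_z = 0.54296.
Intercept c from Outcrop 11: 805.2 + 24.36 − 256.28 = 573.28.
At (528, 192): z_contact = −91.87 + 104.25 + 573.28 = 585.66 m.
Depth below ground = 733.2 − 585.66 = 147.5 m.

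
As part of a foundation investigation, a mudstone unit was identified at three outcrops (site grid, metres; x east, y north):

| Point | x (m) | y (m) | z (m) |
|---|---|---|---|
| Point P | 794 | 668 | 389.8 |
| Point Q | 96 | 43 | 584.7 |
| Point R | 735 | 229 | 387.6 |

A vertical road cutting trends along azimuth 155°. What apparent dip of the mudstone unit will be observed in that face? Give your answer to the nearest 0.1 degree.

10.2°

Two edge vectors: Point P→Point Q = (-698, -625, 194.9), Point P→Point R = (-59, -439, -2.2).
Normal n = (Point P→Point Q) × (Point P→Point R) = (86936.1, -13034.7, 269547).
So ∂z/∂x = −n_x/n_z = −0.32253 and ∂z/∂y = −n_y/n_z = 0.04836.
Unit vector along 155° is (sin 155°, cos 155°) = (0.4226, -0.9063).
Slope in that direction = a·(0.4226) + b·(-0.9063) = −0.18013.
Apparent dip = arctan|0.18013| = 10.2° (true dip is 18.1°, so apparent ≤ true as expected).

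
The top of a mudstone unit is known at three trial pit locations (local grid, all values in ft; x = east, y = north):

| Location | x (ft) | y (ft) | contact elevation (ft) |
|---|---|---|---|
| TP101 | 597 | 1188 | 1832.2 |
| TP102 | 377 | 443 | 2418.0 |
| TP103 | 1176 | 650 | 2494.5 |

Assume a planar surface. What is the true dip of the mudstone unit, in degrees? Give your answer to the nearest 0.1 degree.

43.2°

Two edge vectors: TP101→TP102 = (-220, -745, 585.8), TP101→TP103 = (579, -538, 662.3).
Normal n = (TP101→TP102) × (TP101→TP103) = (-178253.1, 484884.2, 549715).
So ∂z/∂x = −n_x/n_z = 0.32426 and ∂z/∂y = −n_y/n_z = −0.88206.
Gradient magnitude |∇z| = √(a² + b²) = √(0.10515 + 0.77804) = 0.93978.
True dip = arctan(0.93978) = 43.2°, dipping toward NNW (azimuth ≈ 340°).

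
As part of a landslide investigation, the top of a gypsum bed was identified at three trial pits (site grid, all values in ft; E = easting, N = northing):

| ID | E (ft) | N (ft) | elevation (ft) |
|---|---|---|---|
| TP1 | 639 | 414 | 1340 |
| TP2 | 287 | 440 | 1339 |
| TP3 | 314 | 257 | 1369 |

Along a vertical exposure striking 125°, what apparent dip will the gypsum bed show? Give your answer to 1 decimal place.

5.0°

Let the plane be z = a·E + b·N + c.
TP2−TP1: −352a + 26b = −1;  TP3−TP1: −325a − 157b = 29.
Solving gives a = −0.00937, b = −0.16532.
Unit vector along 125° is (sin 125°, cos 125°) = (0.8192, -0.5736).
Slope in that direction = a·(0.8192) + b·(-0.5736) = 0.08715.
Apparent dip = arctan|0.08715| = 5.0° (true dip is 9.4°, so apparent ≤ true as expected).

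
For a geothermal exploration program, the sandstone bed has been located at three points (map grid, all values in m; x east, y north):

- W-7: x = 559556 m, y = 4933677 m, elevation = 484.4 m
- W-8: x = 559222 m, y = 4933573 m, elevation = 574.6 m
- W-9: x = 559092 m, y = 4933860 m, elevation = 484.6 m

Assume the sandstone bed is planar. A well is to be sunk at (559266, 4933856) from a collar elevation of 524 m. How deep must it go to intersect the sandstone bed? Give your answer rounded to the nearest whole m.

64 m

Two edge vectors: W-7→W-8 = (-334, -104, 90.2), W-7→W-9 = (-464, 183, 0.2).
Normal n = (W-7→W-8) × (W-7→W-9) = (-16527.4, -41786, -109378).
So ∂z/∂x = −n_x/n_z = −0.15110351 and ∂z/∂y = −n_y/n_z = −0.38203295.
Intercept c from W-7: 484.4 + 84550.88 + 1884827.18 = 1969862.46.
At (559266, 4933856): z_contact = −84507.1 − 1884895.6 + 1969862.46 = 459.8 m.
Depth below ground = 524 − 459.8 = 64 m.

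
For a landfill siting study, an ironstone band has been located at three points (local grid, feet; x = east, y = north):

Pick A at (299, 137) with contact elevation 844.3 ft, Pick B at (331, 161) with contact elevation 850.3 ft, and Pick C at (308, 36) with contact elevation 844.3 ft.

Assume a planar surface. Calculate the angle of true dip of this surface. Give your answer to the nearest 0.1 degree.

10.0°

Two edge vectors: Pick A→Pick B = (32, 24, 6), Pick A→Pick C = (9, -101, 0).
Normal n = (Pick A→Pick B) × (Pick A→Pick C) = (606, 54, -3448).
So ∂z/∂x = −n_x/n_z = 0.17575 and ∂z/∂y = −n_y/n_z = 0.01566.
Gradient magnitude |∇z| = √(a² + b²) = √(0.03089 + 0.00025) = 0.17645.
True dip = arctan(0.17645) = 10.0°, dipping toward W (azimuth ≈ 265°).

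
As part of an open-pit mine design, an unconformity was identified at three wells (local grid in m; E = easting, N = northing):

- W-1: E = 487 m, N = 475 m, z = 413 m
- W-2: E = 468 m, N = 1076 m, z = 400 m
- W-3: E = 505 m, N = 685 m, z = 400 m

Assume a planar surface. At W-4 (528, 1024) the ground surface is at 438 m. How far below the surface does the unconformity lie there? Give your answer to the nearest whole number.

57 m

Two edge vectors: W-1→W-2 = (-19, 601, -13), W-1→W-3 = (18, 210, -13).
Normal n = (W-1→W-2) × (W-1→W-3) = (-5083, -481, -14808).
So ∂z/∂E = −n_x/n_z = −0.34326 and ∂z/∂N = −n_y/n_z = −0.03248.
Intercept c from W-1: 413 + 167.17 + 15.43 = 595.60.
At (528, 1024): z_contact = −181.2 − 33.3 + 595.60 = 381.1 m.
Depth below ground = 438 − 381.1 = 57 m.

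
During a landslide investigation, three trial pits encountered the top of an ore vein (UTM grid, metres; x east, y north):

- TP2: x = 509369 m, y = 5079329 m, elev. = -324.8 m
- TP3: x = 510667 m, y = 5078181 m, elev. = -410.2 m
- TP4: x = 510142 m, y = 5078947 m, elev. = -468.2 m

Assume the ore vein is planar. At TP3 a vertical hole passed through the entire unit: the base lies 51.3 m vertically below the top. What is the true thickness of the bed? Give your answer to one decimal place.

46.7 m

Two edge vectors: TP2→TP3 = (1298, -1148, -85.4), TP2→TP4 = (773, -382, -143.4).
Normal n = (TP2→TP3) × (TP2→TP4) = (132000.4, 120119, 391568).
So ∂z/∂x = −n_x/n_z = −0.33711 and ∂z/∂y = −n_y/n_z = −0.30676.
|∇z| = √(a²+b²) = 0.45579, so dip δ = arctan(0.45579) = 24.50°.
True thickness = vertical thickness × cos δ = 51.3 × cos 24.50° = 46.7 m.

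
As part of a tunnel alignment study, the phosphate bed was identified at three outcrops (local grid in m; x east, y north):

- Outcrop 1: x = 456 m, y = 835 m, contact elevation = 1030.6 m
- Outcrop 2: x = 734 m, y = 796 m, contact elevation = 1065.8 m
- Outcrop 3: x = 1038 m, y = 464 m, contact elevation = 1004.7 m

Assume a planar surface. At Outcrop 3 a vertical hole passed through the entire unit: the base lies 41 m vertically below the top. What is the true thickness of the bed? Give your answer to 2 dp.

Two edge vectors: Outcrop 1→Outcrop 2 = (278, -39, 35.2), Outcrop 1→Outcrop 3 = (582, -371, -25.9).
Normal n = (Outcrop 1→Outcrop 2) × (Outcrop 1→Outcrop 3) = (14069.3, 27686.6, -80440).
So ∂z/∂x = −n_x/n_z = 0.17490 and ∂z/∂y = −n_y/n_z = 0.34419.
|∇z| = √(a²+b²) = 0.38608, so dip δ = arctan(0.38608) = 21.11°.
True thickness = vertical thickness × cos δ = 41 × cos 21.11° = 38.25 m.

38.25 m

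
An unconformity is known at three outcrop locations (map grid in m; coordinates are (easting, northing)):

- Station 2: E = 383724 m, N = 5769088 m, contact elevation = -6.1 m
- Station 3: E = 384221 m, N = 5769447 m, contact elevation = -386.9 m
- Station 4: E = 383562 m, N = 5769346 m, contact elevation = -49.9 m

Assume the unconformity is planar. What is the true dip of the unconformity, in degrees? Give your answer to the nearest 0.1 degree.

32.2°

Two edge vectors: Station 2→Station 3 = (497, 359, -380.8), Station 2→Station 4 = (-162, 258, -43.8).
Normal n = (Station 2→Station 3) × (Station 2→Station 4) = (82522.2, 83458.2, 186384).
So ∂z/∂E = −n_x/n_z = −0.44275 and ∂z/∂N = −n_y/n_z = −0.44778.
Gradient magnitude |∇z| = √(a² + b²) = √(0.19603 + 0.20050) = 0.62971.
True dip = arctan(0.62971) = 32.2°, dipping toward NE (azimuth ≈ 045°).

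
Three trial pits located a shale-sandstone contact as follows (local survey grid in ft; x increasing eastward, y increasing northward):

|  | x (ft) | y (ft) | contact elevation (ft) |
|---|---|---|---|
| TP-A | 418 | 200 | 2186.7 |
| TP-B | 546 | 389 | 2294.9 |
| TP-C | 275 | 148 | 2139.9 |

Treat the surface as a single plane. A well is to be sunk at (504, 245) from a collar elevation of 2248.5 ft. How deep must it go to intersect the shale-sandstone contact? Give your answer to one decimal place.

27.3 ft

Let the plane be z = a·x + b·y + c.
TP-B−TP-A: 128a + 189b = 108.2;  TP-C−TP-A: −143a − 52b = −46.8.
Solving gives a = 0.15801, b = 0.46548.
Then c = 2186.7 − a·418 − b·200 = 2027.56.
At (504, 245): z_contact = 79.64 + 114.04 + 2027.56 = 2221.24 ft.
Depth below ground = 2248.5 − 2221.24 = 27.3 ft.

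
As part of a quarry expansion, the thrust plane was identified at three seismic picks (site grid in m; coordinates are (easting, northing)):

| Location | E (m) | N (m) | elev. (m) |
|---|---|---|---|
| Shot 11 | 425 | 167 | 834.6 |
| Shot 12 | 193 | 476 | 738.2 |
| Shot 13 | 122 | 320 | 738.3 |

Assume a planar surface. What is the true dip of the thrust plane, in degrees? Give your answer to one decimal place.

15.8°

Two edge vectors: Shot 11→Shot 12 = (-232, 309, -96.4), Shot 11→Shot 13 = (-303, 153, -96.3).
Normal n = (Shot 11→Shot 12) × (Shot 11→Shot 13) = (-15007.5, 6867.6, 58131).
So ∂z/∂E = −n_x/n_z = 0.25817 and ∂z/∂N = −n_y/n_z = −0.11814.
Gradient magnitude |∇z| = √(a² + b²) = √(0.06665 + 0.01396) = 0.28391.
True dip = arctan(0.28391) = 15.8°, dipping toward WNW (azimuth ≈ 295°).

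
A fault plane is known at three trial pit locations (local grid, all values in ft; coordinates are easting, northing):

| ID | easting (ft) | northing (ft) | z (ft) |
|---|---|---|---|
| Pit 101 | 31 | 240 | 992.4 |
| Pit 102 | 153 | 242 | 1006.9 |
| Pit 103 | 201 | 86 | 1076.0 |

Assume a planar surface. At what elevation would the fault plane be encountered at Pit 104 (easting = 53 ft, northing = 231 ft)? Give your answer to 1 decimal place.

Let the plane be z = a·easting + b·northing + c.
Pit 102−Pit 101: 122a + 2b = 14.5;  Pit 103−Pit 101: 170a − 154b = 83.6.
Solving gives a = 0.12548, b = −0.40434.
Then c = 992.4 − a·31 − b·240 = 1085.55.
At (53, 231): z = 6.7 − 93.4 + 1085.55 = 998.8 ft.

998.8 ft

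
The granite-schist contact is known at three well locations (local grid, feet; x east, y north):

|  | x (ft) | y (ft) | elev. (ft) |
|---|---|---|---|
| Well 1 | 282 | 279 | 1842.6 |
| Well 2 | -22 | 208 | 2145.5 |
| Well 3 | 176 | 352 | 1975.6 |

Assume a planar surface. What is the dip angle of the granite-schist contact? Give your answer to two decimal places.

Two edge vectors: Well 1→Well 2 = (-304, -71, 302.9), Well 1→Well 3 = (-106, 73, 133).
Normal n = (Well 1→Well 2) × (Well 1→Well 3) = (-31554.7, 8324.6, -29718).
So ∂z/∂x = −n_x/n_z = −1.06180 and ∂z/∂y = −n_y/n_z = 0.28012.
Gradient magnitude |∇z| = √(a² + b²) = √(1.12743 + 0.07847) = 1.09813.
True dip = arctan(1.09813) = 47.68°, dipping toward ESE (azimuth ≈ 105°).

47.68°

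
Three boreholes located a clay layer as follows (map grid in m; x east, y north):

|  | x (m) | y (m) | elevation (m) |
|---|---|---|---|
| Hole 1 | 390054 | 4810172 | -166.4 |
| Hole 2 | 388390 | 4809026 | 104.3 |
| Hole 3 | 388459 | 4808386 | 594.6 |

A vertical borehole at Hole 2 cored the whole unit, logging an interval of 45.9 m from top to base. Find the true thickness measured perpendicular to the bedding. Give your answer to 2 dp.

35.76 m

Two edge vectors: Hole 1→Hole 2 = (-1664, -1146, 270.7), Hole 1→Hole 3 = (-1595, -1786, 761).
Normal n = (Hole 1→Hole 2) × (Hole 1→Hole 3) = (-388635.8, 834537.5, 1144034).
So ∂z/∂x = −n_x/n_z = 0.33971 and ∂z/∂y = −n_y/n_z = −0.72947.
|∇z| = √(a²+b²) = 0.80469, so dip δ = arctan(0.80469) = 38.82°.
True thickness = vertical thickness × cos δ = 45.9 × cos 38.82° = 35.76 m.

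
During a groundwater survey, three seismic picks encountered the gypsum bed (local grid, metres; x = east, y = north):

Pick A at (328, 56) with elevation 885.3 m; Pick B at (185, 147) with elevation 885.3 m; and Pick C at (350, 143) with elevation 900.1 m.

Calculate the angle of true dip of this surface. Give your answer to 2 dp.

9.85°

Let the plane be z = a·x + b·y + c.
Pick B−Pick A: −143a + 91b = 0;  Pick C−Pick A: 22a + 87b = 14.8.
Solving gives a = 0.09325, b = 0.14653.
Gradient magnitude |∇z| = √(a² + b²) = √(0.00870 + 0.02147) = 0.17369.
True dip = arctan(0.17369) = 9.85°, dipping toward SSW (azimuth ≈ 212°).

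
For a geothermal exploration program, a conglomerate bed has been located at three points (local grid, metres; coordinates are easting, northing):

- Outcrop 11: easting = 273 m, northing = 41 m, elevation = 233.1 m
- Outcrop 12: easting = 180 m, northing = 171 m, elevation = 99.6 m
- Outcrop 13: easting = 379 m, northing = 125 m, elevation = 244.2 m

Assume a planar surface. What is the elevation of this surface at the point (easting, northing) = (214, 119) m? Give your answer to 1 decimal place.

Let the plane be z = a·easting + b·northing + c.
Outcrop 12−Outcrop 11: −93a + 130b = −133.5;  Outcrop 13−Outcrop 11: 106a + 84b = 11.1.
Solving gives a = 0.58619, b = −0.60757.
Then c = 233.1 − a·273 − b·41 = 97.98.
At (214, 119): z = 125.4 − 72.3 + 97.98 = 151.1 m.

151.1 m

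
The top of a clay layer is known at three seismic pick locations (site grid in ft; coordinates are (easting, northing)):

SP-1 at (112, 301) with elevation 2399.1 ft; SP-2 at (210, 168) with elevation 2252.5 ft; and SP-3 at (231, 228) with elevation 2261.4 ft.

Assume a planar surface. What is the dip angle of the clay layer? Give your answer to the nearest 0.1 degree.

Let the plane be z = a·E + b·N + c.
SP-2−SP-1: 98a − 133b = −146.6;  SP-3−SP-1: 119a − 73b = −137.7.
Solving gives a = −0.87770, b = 0.45553.
Gradient magnitude |∇z| = √(a² + b²) = √(0.77036 + 0.20751) = 0.98887.
True dip = arctan(0.98887) = 44.7°, dipping toward ESE (azimuth ≈ 117°).

44.7°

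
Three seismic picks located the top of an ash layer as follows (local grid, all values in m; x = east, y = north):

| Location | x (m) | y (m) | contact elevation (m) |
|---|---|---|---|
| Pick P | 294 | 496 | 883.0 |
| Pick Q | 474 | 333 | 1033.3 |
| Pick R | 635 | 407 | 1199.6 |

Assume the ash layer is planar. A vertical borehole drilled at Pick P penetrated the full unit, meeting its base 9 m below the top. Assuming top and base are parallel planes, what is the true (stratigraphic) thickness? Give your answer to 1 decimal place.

Two edge vectors: Pick P→Pick Q = (180, -163, 150.3), Pick P→Pick R = (341, -89, 316.6).
Normal n = (Pick P→Pick Q) × (Pick P→Pick R) = (-38229.1, -5735.7, 39563).
So ∂z/∂x = −n_x/n_z = 0.96628 and ∂z/∂y = −n_y/n_z = 0.14498.
|∇z| = √(a²+b²) = 0.97710, so dip δ = arctan(0.97710) = 44.34°.
True thickness = vertical thickness × cos δ = 9 × cos 44.34° = 6.4 m.

6.4 m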